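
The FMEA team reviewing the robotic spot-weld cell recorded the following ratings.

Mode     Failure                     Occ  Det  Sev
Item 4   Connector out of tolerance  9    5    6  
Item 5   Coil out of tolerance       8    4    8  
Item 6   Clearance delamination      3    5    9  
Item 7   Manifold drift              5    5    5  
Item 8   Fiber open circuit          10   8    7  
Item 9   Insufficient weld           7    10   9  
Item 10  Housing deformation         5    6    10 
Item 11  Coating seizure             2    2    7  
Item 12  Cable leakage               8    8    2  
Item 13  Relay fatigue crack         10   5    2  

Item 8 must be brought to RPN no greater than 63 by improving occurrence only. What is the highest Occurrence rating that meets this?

Item 8: S=7, O=10, D=8 → current RPN = 560.
Fixed product = 56. Need 56 × O ≤ 63, so O ≤ 63/56 = 1.12.
Maximum integer Occurrence rating = 1 (gives RPN 56; O=2 would give 112 > 63).

1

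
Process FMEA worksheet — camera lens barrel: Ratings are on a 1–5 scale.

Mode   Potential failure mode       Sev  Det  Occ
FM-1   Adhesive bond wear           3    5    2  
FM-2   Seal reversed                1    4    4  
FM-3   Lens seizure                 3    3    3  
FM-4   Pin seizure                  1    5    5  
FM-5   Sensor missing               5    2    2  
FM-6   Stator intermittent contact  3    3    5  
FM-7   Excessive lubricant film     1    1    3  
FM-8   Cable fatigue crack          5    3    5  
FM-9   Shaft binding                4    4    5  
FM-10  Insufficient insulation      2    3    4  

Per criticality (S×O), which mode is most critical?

Criticality = Severity × Occurrence:
  FM-1: 3 × 2 = 6
  FM-2: 1 × 4 = 4
  FM-3: 3 × 3 = 9
  FM-4: 1 × 5 = 5
  FM-5: 5 × 2 = 10
  FM-6: 3 × 5 = 15
  FM-7: 1 × 3 = 3
  FM-8: 5 × 5 = 25
  FM-9: 4 × 5 = 20
  FM-10: 2 × 4 = 8
Highest criticality is 25 → FM-8.

FM-8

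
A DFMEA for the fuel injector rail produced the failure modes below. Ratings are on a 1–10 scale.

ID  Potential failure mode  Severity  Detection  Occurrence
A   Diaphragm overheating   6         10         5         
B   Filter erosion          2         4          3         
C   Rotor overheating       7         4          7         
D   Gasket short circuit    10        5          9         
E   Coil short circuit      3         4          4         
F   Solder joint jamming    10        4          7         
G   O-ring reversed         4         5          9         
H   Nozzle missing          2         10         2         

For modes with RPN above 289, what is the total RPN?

750

RPN = Severity × Occurrence × Detection:
  A: 6 × 5 × 10 = 300
  B: 2 × 3 × 4 = 24
  C: 7 × 7 × 4 = 196
  D: 10 × 9 × 5 = 450
  E: 3 × 4 × 4 = 48
  F: 10 × 7 × 4 = 280
  G: 4 × 9 × 5 = 180
  H: 2 × 2 × 10 = 40
RPN > 289: A (300), D (450).
Sum: 300 + 450 = 750.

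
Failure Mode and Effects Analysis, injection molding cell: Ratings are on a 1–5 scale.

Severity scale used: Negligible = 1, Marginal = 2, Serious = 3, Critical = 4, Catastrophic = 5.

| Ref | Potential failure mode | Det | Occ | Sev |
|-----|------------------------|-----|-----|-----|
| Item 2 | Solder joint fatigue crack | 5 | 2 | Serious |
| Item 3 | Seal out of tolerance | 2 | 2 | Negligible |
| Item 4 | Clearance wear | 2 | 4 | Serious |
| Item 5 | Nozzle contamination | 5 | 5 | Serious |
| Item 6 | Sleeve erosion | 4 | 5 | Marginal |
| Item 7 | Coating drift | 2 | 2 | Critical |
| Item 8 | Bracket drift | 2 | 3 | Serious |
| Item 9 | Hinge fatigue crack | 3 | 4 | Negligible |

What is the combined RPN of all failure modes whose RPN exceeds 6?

215

RPN = Severity × Occurrence × Detection:
  Item 2: 3 × 2 × 5 = 30
  Item 3: 1 × 2 × 2 = 4
  Item 4: 3 × 4 × 2 = 24
  Item 5: 3 × 5 × 5 = 75
  Item 6: 2 × 5 × 4 = 40
  Item 7: 4 × 2 × 2 = 16
  Item 8: 3 × 3 × 2 = 18
  Item 9: 1 × 4 × 3 = 12
RPN > 6: Item 2 (30), Item 4 (24), Item 5 (75), Item 6 (40), Item 7 (16), Item 8 (18), Item 9 (12).
Sum: 30 + 24 + 75 + 40 + 16 + 18 + 12 = 215.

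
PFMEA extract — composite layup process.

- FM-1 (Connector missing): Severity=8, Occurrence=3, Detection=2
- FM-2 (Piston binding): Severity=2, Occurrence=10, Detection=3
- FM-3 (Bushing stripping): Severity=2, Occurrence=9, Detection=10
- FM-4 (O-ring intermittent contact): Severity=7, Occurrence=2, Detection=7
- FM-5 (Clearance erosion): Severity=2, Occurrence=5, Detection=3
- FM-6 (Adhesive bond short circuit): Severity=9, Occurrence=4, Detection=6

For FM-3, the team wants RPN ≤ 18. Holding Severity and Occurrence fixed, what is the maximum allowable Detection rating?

FM-3: S=2, O=9, D=10 → current RPN = 180.
Fixed product = 18. Need 18 × D ≤ 18, so D ≤ 18/18 = 1.00.
Maximum integer Detection rating = 1 (gives RPN 18; D=2 would give 36 > 18).

1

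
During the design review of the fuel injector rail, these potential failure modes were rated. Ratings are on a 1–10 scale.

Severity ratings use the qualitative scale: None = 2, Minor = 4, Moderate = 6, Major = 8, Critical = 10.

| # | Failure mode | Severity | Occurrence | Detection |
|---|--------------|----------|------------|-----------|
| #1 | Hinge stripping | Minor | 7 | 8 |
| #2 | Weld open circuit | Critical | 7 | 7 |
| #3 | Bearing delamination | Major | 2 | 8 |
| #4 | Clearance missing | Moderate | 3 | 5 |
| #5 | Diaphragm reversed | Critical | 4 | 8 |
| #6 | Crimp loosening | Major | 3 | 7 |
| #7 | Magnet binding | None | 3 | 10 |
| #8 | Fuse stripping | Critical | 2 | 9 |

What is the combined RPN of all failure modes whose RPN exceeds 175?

RPN = Severity × Occurrence × Detection:
  #1: 4 × 7 × 8 = 224
  #2: 10 × 7 × 7 = 490
  #3: 8 × 2 × 8 = 128
  #4: 6 × 3 × 5 = 90
  #5: 10 × 4 × 8 = 320
  #6: 8 × 3 × 7 = 168
  #7: 2 × 3 × 10 = 60
  #8: 10 × 2 × 9 = 180
RPN > 175: #1 (224), #2 (490), #5 (320), #8 (180).
Sum: 224 + 490 + 320 + 180 = 1214.

1214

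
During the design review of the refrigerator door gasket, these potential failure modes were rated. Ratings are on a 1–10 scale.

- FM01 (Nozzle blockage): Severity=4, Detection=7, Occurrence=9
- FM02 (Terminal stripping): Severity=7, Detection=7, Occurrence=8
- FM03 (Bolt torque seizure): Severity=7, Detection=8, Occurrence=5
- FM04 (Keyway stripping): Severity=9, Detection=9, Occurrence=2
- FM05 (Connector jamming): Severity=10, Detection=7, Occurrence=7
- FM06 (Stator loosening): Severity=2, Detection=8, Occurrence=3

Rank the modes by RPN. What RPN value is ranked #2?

392

RPN = Severity × Occurrence × Detection:
  FM01: 4 × 9 × 7 = 252
  FM02: 7 × 8 × 7 = 392
  FM03: 7 × 5 × 8 = 280
  FM04: 9 × 2 × 9 = 162
  FM05: 10 × 7 × 7 = 490
  FM06: 2 × 3 × 8 = 48
Sorted descending: 490, 392, 280, 252, 162, 48.
The second-highest RPN is 392 (FM02).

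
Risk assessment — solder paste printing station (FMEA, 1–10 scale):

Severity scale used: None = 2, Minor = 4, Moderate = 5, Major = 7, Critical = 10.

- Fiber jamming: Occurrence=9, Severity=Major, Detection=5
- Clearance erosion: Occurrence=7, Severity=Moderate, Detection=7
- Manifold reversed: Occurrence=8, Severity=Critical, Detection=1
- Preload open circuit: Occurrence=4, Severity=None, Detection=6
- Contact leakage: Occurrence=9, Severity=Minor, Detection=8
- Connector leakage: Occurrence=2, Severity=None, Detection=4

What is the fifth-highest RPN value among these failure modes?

48

RPN = Severity × Occurrence × Detection:
  Fiber jamming: 7 × 9 × 5 = 315
  Clearance erosion: 5 × 7 × 7 = 245
  Manifold reversed: 10 × 8 × 1 = 80
  Preload open circuit: 2 × 4 × 6 = 48
  Contact leakage: 4 × 9 × 8 = 288
  Connector leakage: 2 × 2 × 4 = 16
Sorted descending: 315, 288, 245, 80, 48, 16.
The fifth-highest RPN is 48 (Preload open circuit).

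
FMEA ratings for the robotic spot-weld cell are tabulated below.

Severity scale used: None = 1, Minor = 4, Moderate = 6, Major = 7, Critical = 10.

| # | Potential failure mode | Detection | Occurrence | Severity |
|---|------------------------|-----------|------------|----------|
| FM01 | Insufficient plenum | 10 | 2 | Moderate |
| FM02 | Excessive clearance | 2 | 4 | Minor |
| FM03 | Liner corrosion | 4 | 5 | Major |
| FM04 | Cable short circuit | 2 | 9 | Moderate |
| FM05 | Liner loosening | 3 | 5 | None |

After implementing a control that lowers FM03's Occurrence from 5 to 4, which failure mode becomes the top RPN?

FM01

RPN = Severity × Occurrence × Detection:
  FM01: 6 × 2 × 10 = 120
  FM02: 4 × 4 × 2 = 32
  FM03: 7 × 5 × 4 = 140
  FM04: 6 × 9 × 2 = 108
  FM05: 1 × 5 × 3 = 15
After action: FM03 → 7 × 4 × 4 = 112.
Revised RPNs: FM01=120, FM03=112, FM04=108, FM02=32, FM05=15.
Highest is now FM01 (120).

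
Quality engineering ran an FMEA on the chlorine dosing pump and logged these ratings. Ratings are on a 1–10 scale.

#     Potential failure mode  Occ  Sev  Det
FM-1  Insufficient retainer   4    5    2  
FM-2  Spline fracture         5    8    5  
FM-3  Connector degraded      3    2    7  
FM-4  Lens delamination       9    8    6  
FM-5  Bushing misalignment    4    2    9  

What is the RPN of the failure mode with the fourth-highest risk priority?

42

RPN = Severity × Occurrence × Detection:
  FM-1: 5 × 4 × 2 = 40
  FM-2: 8 × 5 × 5 = 200
  FM-3: 2 × 3 × 7 = 42
  FM-4: 8 × 9 × 6 = 432
  FM-5: 2 × 4 × 9 = 72
Sorted descending: 432, 200, 72, 42, 40.
The fourth-highest RPN is 42 (FM-3).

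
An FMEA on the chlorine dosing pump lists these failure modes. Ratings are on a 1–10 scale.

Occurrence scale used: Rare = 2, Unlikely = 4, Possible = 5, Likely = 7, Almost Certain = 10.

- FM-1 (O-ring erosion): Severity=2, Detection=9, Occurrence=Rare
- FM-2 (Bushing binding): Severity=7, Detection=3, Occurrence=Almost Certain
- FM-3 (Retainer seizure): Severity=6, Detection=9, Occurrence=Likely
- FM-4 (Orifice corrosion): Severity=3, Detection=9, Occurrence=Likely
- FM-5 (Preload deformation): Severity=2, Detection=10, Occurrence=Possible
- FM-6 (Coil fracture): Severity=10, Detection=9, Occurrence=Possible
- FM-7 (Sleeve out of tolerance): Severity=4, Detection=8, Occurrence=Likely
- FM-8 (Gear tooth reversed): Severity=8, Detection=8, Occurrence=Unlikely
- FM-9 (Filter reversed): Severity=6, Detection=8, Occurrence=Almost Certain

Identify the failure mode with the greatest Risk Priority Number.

RPN = Severity × Occurrence × Detection:
  FM-1: 2 × 2 × 9 = 36
  FM-2: 7 × 10 × 3 = 210
  FM-3: 6 × 7 × 9 = 378
  FM-4: 3 × 7 × 9 = 189
  FM-5: 2 × 5 × 10 = 100
  FM-6: 10 × 5 × 9 = 450
  FM-7: 4 × 7 × 8 = 224
  FM-8: 8 × 4 × 8 = 256
  FM-9: 6 × 10 × 8 = 480
Highest RPN is 480 → FM-9.

FM-9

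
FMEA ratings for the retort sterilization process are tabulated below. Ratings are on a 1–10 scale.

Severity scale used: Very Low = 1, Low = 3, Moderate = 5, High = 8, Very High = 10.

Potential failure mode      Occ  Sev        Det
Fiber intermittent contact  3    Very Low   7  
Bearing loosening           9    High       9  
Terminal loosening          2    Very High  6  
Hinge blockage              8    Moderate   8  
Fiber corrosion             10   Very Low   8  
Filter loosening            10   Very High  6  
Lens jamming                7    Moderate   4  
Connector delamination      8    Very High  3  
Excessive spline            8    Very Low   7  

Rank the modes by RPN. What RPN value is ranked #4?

RPN = Severity × Occurrence × Detection:
  Fiber intermittent contact: 1 × 3 × 7 = 21
  Bearing loosening: 8 × 9 × 9 = 648
  Terminal loosening: 10 × 2 × 6 = 120
  Hinge blockage: 5 × 8 × 8 = 320
  Fiber corrosion: 1 × 10 × 8 = 80
  Filter loosening: 10 × 10 × 6 = 600
  Lens jamming: 5 × 7 × 4 = 140
  Connector delamination: 10 × 8 × 3 = 240
  Excessive spline: 1 × 8 × 7 = 56
Sorted descending: 648, 600, 320, 240, 140, 120, 80, 56, 21.
The fourth-highest RPN is 240 (Connector delamination).

240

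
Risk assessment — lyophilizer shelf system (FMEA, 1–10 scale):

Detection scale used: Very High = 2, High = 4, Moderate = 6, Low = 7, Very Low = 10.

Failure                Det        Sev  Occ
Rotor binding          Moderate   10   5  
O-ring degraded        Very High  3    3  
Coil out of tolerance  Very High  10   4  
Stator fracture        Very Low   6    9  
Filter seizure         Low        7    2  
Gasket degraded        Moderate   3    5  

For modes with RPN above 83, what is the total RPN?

RPN = Severity × Occurrence × Detection:
  Rotor binding: 10 × 5 × 6 = 300
  O-ring degraded: 3 × 3 × 2 = 18
  Coil out of tolerance: 10 × 4 × 2 = 80
  Stator fracture: 6 × 9 × 10 = 540
  Filter seizure: 7 × 2 × 7 = 98
  Gasket degraded: 3 × 5 × 6 = 90
RPN > 83: Rotor binding (300), Stator fracture (540), Filter seizure (98), Gasket degraded (90).
Sum: 300 + 540 + 98 + 90 = 1028.

1028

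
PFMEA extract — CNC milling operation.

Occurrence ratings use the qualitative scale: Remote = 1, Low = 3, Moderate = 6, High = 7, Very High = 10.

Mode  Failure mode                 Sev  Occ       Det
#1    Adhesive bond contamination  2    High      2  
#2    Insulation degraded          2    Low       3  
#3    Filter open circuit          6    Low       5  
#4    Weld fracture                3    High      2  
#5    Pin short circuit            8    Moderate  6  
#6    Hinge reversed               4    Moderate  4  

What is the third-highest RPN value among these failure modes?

90

RPN = Severity × Occurrence × Detection:
  #1: 2 × 7 × 2 = 28
  #2: 2 × 3 × 3 = 18
  #3: 6 × 3 × 5 = 90
  #4: 3 × 7 × 2 = 42
  #5: 8 × 6 × 6 = 288
  #6: 4 × 6 × 4 = 96
Sorted descending: 288, 96, 90, 42, 28, 18.
The third-highest RPN is 90 (#3).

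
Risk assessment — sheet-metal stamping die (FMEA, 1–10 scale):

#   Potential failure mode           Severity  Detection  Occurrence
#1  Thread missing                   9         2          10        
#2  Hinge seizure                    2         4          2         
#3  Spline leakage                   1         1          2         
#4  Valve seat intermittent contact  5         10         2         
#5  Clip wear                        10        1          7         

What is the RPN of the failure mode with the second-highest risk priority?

100

RPN = Severity × Occurrence × Detection:
  #1: 9 × 10 × 2 = 180
  #2: 2 × 2 × 4 = 16
  #3: 1 × 2 × 1 = 2
  #4: 5 × 2 × 10 = 100
  #5: 10 × 7 × 1 = 70
Sorted descending: 180, 100, 70, 16, 2.
The second-highest RPN is 100 (#4).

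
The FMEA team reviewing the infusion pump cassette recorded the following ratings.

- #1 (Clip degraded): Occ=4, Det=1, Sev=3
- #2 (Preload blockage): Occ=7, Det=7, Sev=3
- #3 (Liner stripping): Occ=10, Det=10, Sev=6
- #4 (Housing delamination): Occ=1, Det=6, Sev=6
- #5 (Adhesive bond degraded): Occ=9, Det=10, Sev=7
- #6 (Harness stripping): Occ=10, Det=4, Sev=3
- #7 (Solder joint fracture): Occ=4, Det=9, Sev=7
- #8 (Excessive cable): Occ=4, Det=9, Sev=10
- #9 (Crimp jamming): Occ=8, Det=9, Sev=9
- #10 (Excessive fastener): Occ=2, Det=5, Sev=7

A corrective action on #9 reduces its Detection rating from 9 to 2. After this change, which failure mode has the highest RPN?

#5

RPN = Severity × Occurrence × Detection:
  #1: 3 × 4 × 1 = 12
  #2: 3 × 7 × 7 = 147
  #3: 6 × 10 × 10 = 600
  #4: 6 × 1 × 6 = 36
  #5: 7 × 9 × 10 = 630
  #6: 3 × 10 × 4 = 120
  #7: 7 × 4 × 9 = 252
  #8: 10 × 4 × 9 = 360
  #9: 9 × 8 × 9 = 648
  #10: 7 × 2 × 5 = 70
After action: #9 → 9 × 8 × 2 = 144.
Revised RPNs: #5=630, #3=600, #8=360, #7=252, #2=147, #9=144, #6=120, #10=70, #4=36, #1=12.
Highest is now #5 (630).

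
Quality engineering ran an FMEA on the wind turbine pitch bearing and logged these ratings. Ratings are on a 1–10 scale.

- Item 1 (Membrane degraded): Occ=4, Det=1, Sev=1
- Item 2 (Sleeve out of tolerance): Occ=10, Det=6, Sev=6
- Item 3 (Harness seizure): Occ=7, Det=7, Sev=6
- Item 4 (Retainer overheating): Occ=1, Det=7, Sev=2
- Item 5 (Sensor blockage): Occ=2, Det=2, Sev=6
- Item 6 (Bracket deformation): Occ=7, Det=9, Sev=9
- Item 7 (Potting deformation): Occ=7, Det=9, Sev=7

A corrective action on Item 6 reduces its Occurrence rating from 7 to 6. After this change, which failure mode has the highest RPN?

RPN = Severity × Occurrence × Detection:
  Item 1: 1 × 4 × 1 = 4
  Item 2: 6 × 10 × 6 = 360
  Item 3: 6 × 7 × 7 = 294
  Item 4: 2 × 1 × 7 = 14
  Item 5: 6 × 2 × 2 = 24
  Item 6: 9 × 7 × 9 = 567
  Item 7: 7 × 7 × 9 = 441
After action: Item 6 → 9 × 6 × 9 = 486.
Revised RPNs: Item 6=486, Item 7=441, Item 2=360, Item 3=294, Item 5=24, Item 4=14, Item 1=4.
Highest is now Item 6 (486).

Item 6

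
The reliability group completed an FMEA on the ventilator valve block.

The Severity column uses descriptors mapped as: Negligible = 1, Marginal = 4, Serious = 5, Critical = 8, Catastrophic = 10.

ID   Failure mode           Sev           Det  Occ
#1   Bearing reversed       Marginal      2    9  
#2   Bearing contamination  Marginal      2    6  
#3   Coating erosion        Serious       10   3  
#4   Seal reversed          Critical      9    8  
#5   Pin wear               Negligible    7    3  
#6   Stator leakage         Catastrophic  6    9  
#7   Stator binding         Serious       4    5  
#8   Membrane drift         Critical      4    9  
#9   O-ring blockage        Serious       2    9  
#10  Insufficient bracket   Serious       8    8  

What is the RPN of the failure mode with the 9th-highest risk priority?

RPN = Severity × Occurrence × Detection:
  #1: 4 × 9 × 2 = 72
  #2: 4 × 6 × 2 = 48
  #3: 5 × 3 × 10 = 150
  #4: 8 × 8 × 9 = 576
  #5: 1 × 3 × 7 = 21
  #6: 10 × 9 × 6 = 540
  #7: 5 × 5 × 4 = 100
  #8: 8 × 9 × 4 = 288
  #9: 5 × 9 × 2 = 90
  #10: 5 × 8 × 8 = 320
Sorted descending: 576, 540, 320, 288, 150, 100, 90, 72, 48, 21.
The 9th-highest RPN is 48 (#2).

48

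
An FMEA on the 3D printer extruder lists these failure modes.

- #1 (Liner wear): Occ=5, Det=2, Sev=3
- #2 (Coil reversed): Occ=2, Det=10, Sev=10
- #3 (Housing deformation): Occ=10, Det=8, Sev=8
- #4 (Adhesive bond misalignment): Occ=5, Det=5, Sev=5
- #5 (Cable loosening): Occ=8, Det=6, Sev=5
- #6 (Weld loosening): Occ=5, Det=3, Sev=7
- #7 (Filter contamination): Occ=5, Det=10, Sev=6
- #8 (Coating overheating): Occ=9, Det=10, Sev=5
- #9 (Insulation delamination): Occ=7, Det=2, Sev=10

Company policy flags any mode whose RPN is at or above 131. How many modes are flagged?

6

RPN = Severity × Occurrence × Detection:
  #1: 3 × 5 × 2 = 30
  #2: 10 × 2 × 10 = 200
  #3: 8 × 10 × 8 = 640
  #4: 5 × 5 × 5 = 125
  #5: 5 × 8 × 6 = 240
  #6: 7 × 5 × 3 = 105
  #7: 6 × 5 × 10 = 300
  #8: 5 × 9 × 10 = 450
  #9: 10 × 7 × 2 = 140
Modes with RPN ≥ 131: #2 (200), #3 (640), #5 (240), #7 (300), #8 (450), #9 (140) → 6.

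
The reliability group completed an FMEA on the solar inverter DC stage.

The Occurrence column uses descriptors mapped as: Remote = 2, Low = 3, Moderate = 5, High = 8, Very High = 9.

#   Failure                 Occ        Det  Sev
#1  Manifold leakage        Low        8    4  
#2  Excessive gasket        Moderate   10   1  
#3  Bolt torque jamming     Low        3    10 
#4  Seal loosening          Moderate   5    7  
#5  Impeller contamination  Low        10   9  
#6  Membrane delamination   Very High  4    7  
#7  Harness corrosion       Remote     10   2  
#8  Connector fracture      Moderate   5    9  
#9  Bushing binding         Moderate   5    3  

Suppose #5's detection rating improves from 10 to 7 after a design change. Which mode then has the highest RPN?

#6

RPN = Severity × Occurrence × Detection:
  #1: 4 × 3 × 8 = 96
  #2: 1 × 5 × 10 = 50
  #3: 10 × 3 × 3 = 90
  #4: 7 × 5 × 5 = 175
  #5: 9 × 3 × 10 = 270
  #6: 7 × 9 × 4 = 252
  #7: 2 × 2 × 10 = 40
  #8: 9 × 5 × 5 = 225
  #9: 3 × 5 × 5 = 75
After action: #5 → 9 × 3 × 7 = 189.
Revised RPNs: #6=252, #8=225, #5=189, #4=175, #1=96, #3=90, #9=75, #2=50, #7=40.
Highest is now #6 (252).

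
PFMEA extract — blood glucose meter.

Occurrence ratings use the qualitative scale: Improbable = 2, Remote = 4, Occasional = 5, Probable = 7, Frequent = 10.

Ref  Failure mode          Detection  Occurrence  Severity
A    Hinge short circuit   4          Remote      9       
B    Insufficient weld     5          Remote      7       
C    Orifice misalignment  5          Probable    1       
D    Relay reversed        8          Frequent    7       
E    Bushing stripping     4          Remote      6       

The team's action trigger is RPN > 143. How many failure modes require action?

2

RPN = Severity × Occurrence × Detection:
  A: 9 × 4 × 4 = 144
  B: 7 × 4 × 5 = 140
  C: 1 × 7 × 5 = 35
  D: 7 × 10 × 8 = 560
  E: 6 × 4 × 4 = 96
Modes with RPN > 143: A (144), D (560) → 2.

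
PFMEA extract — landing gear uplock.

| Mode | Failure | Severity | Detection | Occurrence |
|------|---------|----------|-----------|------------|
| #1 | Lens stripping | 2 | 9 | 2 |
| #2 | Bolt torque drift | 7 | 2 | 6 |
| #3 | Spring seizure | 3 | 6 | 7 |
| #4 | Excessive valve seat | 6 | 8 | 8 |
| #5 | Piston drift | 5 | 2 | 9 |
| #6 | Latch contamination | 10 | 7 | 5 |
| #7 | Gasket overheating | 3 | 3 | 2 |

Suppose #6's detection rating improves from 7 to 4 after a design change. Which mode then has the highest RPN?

#4

RPN = Severity × Occurrence × Detection:
  #1: 2 × 2 × 9 = 36
  #2: 7 × 6 × 2 = 84
  #3: 3 × 7 × 6 = 126
  #4: 6 × 8 × 8 = 384
  #5: 5 × 9 × 2 = 90
  #6: 10 × 5 × 7 = 350
  #7: 3 × 2 × 3 = 18
After action: #6 → 10 × 5 × 4 = 200.
Revised RPNs: #4=384, #6=200, #3=126, #5=90, #2=84, #1=36, #7=18.
Highest is now #4 (384).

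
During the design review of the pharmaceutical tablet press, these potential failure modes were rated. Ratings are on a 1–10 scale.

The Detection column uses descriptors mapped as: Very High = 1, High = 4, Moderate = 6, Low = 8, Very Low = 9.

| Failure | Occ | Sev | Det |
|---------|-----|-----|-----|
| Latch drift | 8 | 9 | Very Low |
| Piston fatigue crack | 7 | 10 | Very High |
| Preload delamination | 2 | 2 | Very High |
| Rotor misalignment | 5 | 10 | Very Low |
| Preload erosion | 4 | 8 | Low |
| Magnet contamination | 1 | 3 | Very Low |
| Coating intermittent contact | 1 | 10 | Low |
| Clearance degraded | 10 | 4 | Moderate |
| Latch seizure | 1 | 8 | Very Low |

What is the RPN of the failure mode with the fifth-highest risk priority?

RPN = Severity × Occurrence × Detection:
  Latch drift: 9 × 8 × 9 = 648
  Piston fatigue crack: 10 × 7 × 1 = 70
  Preload delamination: 2 × 2 × 1 = 4
  Rotor misalignment: 10 × 5 × 9 = 450
  Preload erosion: 8 × 4 × 8 = 256
  Magnet contamination: 3 × 1 × 9 = 27
  Coating intermittent contact: 10 × 1 × 8 = 80
  Clearance degraded: 4 × 10 × 6 = 240
  Latch seizure: 8 × 1 × 9 = 72
Sorted descending: 648, 450, 256, 240, 80, 72, 70, 27, 4.
The fifth-highest RPN is 80 (Coating intermittent contact).

80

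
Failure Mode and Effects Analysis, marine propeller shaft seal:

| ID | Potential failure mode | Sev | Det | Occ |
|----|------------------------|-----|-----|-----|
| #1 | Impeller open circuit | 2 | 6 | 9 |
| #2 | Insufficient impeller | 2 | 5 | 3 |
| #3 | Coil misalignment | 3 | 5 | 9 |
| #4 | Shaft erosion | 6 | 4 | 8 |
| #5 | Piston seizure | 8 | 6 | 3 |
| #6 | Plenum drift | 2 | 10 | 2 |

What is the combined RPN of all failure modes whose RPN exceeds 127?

RPN = Severity × Occurrence × Detection:
  #1: 2 × 9 × 6 = 108
  #2: 2 × 3 × 5 = 30
  #3: 3 × 9 × 5 = 135
  #4: 6 × 8 × 4 = 192
  #5: 8 × 3 × 6 = 144
  #6: 2 × 2 × 10 = 40
RPN > 127: #3 (135), #4 (192), #5 (144).
Sum: 135 + 192 + 144 = 471.

471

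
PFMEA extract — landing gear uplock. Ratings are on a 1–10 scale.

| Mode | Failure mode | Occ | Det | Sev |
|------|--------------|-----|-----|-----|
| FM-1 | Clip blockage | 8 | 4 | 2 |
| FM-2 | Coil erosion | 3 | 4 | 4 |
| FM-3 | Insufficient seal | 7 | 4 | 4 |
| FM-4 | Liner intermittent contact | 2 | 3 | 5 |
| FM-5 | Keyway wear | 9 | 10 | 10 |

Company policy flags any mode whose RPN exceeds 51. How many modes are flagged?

3

RPN = Severity × Occurrence × Detection:
  FM-1: 2 × 8 × 4 = 64
  FM-2: 4 × 3 × 4 = 48
  FM-3: 4 × 7 × 4 = 112
  FM-4: 5 × 2 × 3 = 30
  FM-5: 10 × 9 × 10 = 900
Modes with RPN > 51: FM-1 (64), FM-3 (112), FM-5 (900) → 3.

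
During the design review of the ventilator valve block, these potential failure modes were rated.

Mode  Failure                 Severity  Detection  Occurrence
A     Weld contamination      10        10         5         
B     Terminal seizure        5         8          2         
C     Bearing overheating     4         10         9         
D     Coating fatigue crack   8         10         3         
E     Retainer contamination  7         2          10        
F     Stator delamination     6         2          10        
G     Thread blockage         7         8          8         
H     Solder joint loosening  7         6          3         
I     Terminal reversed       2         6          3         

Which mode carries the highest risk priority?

RPN = Severity × Occurrence × Detection:
  A: 10 × 5 × 10 = 500
  B: 5 × 2 × 8 = 80
  C: 4 × 9 × 10 = 360
  D: 8 × 3 × 10 = 240
  E: 7 × 10 × 2 = 140
  F: 6 × 10 × 2 = 120
  G: 7 × 8 × 8 = 448
  H: 7 × 3 × 6 = 126
  I: 2 × 3 × 6 = 36
Highest RPN is 500 → A.

A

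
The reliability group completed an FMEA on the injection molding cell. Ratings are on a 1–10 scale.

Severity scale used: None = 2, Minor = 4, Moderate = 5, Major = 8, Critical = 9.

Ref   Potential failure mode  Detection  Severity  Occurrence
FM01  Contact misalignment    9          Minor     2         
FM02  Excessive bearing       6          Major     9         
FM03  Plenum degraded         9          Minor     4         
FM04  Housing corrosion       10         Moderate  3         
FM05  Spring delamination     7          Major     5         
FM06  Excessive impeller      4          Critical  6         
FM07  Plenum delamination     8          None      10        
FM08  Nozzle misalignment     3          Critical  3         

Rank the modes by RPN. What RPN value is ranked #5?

150

RPN = Severity × Occurrence × Detection:
  FM01: 4 × 2 × 9 = 72
  FM02: 8 × 9 × 6 = 432
  FM03: 4 × 4 × 9 = 144
  FM04: 5 × 3 × 10 = 150
  FM05: 8 × 5 × 7 = 280
  FM06: 9 × 6 × 4 = 216
  FM07: 2 × 10 × 8 = 160
  FM08: 9 × 3 × 3 = 81
Sorted descending: 432, 280, 216, 160, 150, 144, 81, 72.
The fifth-highest RPN is 150 (FM04).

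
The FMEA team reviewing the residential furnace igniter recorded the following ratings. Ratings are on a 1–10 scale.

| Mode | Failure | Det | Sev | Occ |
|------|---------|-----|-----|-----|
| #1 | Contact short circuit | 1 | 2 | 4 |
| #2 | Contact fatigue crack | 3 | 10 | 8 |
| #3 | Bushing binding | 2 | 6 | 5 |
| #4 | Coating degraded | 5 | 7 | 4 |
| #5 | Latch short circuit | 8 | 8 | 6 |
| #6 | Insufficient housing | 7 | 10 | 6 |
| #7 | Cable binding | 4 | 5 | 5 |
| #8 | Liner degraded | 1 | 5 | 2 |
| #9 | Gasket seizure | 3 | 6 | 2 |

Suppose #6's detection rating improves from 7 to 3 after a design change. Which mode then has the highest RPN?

#5

RPN = Severity × Occurrence × Detection:
  #1: 2 × 4 × 1 = 8
  #2: 10 × 8 × 3 = 240
  #3: 6 × 5 × 2 = 60
  #4: 7 × 4 × 5 = 140
  #5: 8 × 6 × 8 = 384
  #6: 10 × 6 × 7 = 420
  #7: 5 × 5 × 4 = 100
  #8: 5 × 2 × 1 = 10
  #9: 6 × 2 × 3 = 36
After action: #6 → 10 × 6 × 3 = 180.
Revised RPNs: #5=384, #2=240, #6=180, #4=140, #7=100, #3=60, #9=36, #8=10, #1=8.
Highest is now #5 (384).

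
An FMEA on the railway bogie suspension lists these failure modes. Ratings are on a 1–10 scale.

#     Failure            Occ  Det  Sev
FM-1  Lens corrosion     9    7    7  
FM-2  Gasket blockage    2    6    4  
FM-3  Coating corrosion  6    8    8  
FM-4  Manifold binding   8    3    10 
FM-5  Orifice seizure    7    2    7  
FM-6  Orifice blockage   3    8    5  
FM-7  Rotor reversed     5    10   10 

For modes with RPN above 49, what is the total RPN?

1783

RPN = Severity × Occurrence × Detection:
  FM-1: 7 × 9 × 7 = 441
  FM-2: 4 × 2 × 6 = 48
  FM-3: 8 × 6 × 8 = 384
  FM-4: 10 × 8 × 3 = 240
  FM-5: 7 × 7 × 2 = 98
  FM-6: 5 × 3 × 8 = 120
  FM-7: 10 × 5 × 10 = 500
RPN > 49: FM-1 (441), FM-3 (384), FM-4 (240), FM-5 (98), FM-6 (120), FM-7 (500).
Sum: 441 + 384 + 240 + 98 + 120 + 500 = 1783.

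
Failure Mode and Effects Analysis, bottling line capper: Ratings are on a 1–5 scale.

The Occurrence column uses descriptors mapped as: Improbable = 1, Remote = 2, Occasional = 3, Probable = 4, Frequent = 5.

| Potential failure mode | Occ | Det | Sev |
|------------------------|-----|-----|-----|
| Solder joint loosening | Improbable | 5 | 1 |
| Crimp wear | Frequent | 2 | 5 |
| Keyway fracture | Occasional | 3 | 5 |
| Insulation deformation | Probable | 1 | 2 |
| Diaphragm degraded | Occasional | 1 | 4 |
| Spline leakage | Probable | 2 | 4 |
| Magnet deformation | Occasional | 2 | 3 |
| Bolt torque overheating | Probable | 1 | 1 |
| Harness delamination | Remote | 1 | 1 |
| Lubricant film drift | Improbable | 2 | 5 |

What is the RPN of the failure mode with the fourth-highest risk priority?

RPN = Severity × Occurrence × Detection:
  Solder joint loosening: 1 × 1 × 5 = 5
  Crimp wear: 5 × 5 × 2 = 50
  Keyway fracture: 5 × 3 × 3 = 45
  Insulation deformation: 2 × 4 × 1 = 8
  Diaphragm degraded: 4 × 3 × 1 = 12
  Spline leakage: 4 × 4 × 2 = 32
  Magnet deformation: 3 × 3 × 2 = 18
  Bolt torque overheating: 1 × 4 × 1 = 4
  Harness delamination: 1 × 2 × 1 = 2
  Lubricant film drift: 5 × 1 × 2 = 10
Sorted descending: 50, 45, 32, 18, 12, 10, 8, 5, 4, 2.
The fourth-highest RPN is 18 (Magnet deformation).

18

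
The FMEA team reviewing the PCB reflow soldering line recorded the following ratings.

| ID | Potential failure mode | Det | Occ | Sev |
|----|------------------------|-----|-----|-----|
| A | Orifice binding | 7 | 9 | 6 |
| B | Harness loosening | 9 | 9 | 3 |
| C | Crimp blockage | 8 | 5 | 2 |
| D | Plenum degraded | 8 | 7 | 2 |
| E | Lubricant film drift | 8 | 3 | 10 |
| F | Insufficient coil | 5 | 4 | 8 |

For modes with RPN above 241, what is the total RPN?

RPN = Severity × Occurrence × Detection:
  A: 6 × 9 × 7 = 378
  B: 3 × 9 × 9 = 243
  C: 2 × 5 × 8 = 80
  D: 2 × 7 × 8 = 112
  E: 10 × 3 × 8 = 240
  F: 8 × 4 × 5 = 160
RPN > 241: A (378), B (243).
Sum: 378 + 243 = 621.

621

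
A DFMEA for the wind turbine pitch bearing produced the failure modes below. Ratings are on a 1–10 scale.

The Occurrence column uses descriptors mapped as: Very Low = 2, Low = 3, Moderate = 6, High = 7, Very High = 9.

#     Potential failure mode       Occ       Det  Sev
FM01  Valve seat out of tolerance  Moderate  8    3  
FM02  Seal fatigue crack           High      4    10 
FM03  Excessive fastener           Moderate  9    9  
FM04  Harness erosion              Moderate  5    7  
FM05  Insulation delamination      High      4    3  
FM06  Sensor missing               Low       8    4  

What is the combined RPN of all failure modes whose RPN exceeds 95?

RPN = Severity × Occurrence × Detection:
  FM01: 3 × 6 × 8 = 144
  FM02: 10 × 7 × 4 = 280
  FM03: 9 × 6 × 9 = 486
  FM04: 7 × 6 × 5 = 210
  FM05: 3 × 7 × 4 = 84
  FM06: 4 × 3 × 8 = 96
RPN > 95: FM01 (144), FM02 (280), FM03 (486), FM04 (210), FM06 (96).
Sum: 144 + 280 + 486 + 210 + 96 = 1216.

1216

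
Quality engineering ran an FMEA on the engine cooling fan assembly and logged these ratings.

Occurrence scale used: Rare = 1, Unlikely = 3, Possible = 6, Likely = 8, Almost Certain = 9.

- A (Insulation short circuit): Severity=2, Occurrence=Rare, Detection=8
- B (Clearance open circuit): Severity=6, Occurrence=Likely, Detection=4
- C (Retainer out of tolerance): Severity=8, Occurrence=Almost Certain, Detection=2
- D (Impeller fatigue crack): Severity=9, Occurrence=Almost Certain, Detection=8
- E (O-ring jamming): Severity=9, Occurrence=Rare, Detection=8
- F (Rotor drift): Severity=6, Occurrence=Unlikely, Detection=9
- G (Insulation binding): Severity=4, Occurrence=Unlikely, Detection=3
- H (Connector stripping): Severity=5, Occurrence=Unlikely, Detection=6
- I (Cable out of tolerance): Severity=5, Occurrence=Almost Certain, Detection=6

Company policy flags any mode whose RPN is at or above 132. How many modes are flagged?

5

RPN = Severity × Occurrence × Detection:
  A: 2 × 1 × 8 = 16
  B: 6 × 8 × 4 = 192
  C: 8 × 9 × 2 = 144
  D: 9 × 9 × 8 = 648
  E: 9 × 1 × 8 = 72
  F: 6 × 3 × 9 = 162
  G: 4 × 3 × 3 = 36
  H: 5 × 3 × 6 = 90
  I: 5 × 9 × 6 = 270
Modes with RPN ≥ 132: B (192), C (144), D (648), F (162), I (270) → 5.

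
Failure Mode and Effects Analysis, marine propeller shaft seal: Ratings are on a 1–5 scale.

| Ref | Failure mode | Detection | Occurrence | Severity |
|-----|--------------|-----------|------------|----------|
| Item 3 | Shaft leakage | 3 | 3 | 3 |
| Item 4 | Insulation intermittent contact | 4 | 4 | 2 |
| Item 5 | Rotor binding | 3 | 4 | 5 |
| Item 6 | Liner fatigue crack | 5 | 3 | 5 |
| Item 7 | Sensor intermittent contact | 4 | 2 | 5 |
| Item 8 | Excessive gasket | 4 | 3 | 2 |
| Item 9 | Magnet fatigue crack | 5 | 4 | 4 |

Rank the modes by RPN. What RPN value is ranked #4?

RPN = Severity × Occurrence × Detection:
  Item 3: 3 × 3 × 3 = 27
  Item 4: 2 × 4 × 4 = 32
  Item 5: 5 × 4 × 3 = 60
  Item 6: 5 × 3 × 5 = 75
  Item 7: 5 × 2 × 4 = 40
  Item 8: 2 × 3 × 4 = 24
  Item 9: 4 × 4 × 5 = 80
Sorted descending: 80, 75, 60, 40, 32, 27, 24.
The fourth-highest RPN is 40 (Item 7).

40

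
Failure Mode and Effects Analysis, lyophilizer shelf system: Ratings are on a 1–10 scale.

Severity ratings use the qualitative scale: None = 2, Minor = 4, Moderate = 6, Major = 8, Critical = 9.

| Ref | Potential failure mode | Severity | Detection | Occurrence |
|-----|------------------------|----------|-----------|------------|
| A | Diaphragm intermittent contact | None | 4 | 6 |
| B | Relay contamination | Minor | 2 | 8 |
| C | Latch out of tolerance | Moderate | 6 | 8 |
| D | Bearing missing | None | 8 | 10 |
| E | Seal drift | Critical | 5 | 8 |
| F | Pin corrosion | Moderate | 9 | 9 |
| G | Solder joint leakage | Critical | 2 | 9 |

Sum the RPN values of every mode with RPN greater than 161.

RPN = Severity × Occurrence × Detection:
  A: 2 × 6 × 4 = 48
  B: 4 × 8 × 2 = 64
  C: 6 × 8 × 6 = 288
  D: 2 × 10 × 8 = 160
  E: 9 × 8 × 5 = 360
  F: 6 × 9 × 9 = 486
  G: 9 × 9 × 2 = 162
RPN > 161: C (288), E (360), F (486), G (162).
Sum: 288 + 360 + 486 + 162 = 1296.

1296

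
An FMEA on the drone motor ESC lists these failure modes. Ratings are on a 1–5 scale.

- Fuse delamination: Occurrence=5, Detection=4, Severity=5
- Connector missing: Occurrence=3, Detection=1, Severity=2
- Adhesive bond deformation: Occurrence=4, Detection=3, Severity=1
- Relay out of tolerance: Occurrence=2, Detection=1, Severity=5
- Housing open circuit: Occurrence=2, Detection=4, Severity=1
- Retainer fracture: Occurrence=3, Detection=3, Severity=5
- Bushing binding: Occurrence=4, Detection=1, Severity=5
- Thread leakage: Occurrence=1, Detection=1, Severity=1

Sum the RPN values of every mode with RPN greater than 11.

RPN = Severity × Occurrence × Detection:
  Fuse delamination: 5 × 5 × 4 = 100
  Connector missing: 2 × 3 × 1 = 6
  Adhesive bond deformation: 1 × 4 × 3 = 12
  Relay out of tolerance: 5 × 2 × 1 = 10
  Housing open circuit: 1 × 2 × 4 = 8
  Retainer fracture: 5 × 3 × 3 = 45
  Bushing binding: 5 × 4 × 1 = 20
  Thread leakage: 1 × 1 × 1 = 1
RPN > 11: Fuse delamination (100), Adhesive bond deformation (12), Retainer fracture (45), Bushing binding (20).
Sum: 100 + 12 + 45 + 20 = 177.

177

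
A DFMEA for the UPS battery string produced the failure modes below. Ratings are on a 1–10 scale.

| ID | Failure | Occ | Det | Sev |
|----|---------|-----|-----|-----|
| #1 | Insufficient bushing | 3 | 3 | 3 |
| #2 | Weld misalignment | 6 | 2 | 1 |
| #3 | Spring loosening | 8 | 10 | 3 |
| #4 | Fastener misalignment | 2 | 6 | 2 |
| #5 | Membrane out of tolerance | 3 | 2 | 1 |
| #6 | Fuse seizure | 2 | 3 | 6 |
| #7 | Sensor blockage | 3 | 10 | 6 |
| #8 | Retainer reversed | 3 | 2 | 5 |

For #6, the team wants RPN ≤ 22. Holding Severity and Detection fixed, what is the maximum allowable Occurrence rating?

#6: S=6, O=2, D=3 → current RPN = 36.
Fixed product = 18. Need 18 × O ≤ 22, so O ≤ 22/18 = 1.22.
Maximum integer Occurrence rating = 1 (gives RPN 18; O=2 would give 36 > 22).

1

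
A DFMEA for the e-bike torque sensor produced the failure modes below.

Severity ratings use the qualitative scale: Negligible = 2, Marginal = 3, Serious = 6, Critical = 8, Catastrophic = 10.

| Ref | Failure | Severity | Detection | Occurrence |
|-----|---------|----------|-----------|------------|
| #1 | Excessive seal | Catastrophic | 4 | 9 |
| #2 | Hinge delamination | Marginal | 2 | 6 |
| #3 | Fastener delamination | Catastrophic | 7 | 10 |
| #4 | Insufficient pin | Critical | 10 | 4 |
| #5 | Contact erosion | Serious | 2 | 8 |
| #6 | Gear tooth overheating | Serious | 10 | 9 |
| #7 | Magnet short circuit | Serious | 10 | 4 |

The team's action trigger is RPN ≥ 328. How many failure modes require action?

RPN = Severity × Occurrence × Detection:
  #1: 10 × 9 × 4 = 360
  #2: 3 × 6 × 2 = 36
  #3: 10 × 10 × 7 = 700
  #4: 8 × 4 × 10 = 320
  #5: 6 × 8 × 2 = 96
  #6: 6 × 9 × 10 = 540
  #7: 6 × 4 × 10 = 240
Modes with RPN ≥ 328: #1 (360), #3 (700), #6 (540) → 3.

3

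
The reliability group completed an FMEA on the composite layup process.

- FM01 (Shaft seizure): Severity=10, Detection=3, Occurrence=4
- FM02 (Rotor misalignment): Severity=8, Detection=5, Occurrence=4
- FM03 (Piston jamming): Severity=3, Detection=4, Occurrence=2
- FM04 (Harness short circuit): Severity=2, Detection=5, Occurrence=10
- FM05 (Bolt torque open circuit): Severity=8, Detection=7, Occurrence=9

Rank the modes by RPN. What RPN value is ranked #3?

RPN = Severity × Occurrence × Detection:
  FM01: 10 × 4 × 3 = 120
  FM02: 8 × 4 × 5 = 160
  FM03: 3 × 2 × 4 = 24
  FM04: 2 × 10 × 5 = 100
  FM05: 8 × 9 × 7 = 504
Sorted descending: 504, 160, 120, 100, 24.
The third-highest RPN is 120 (FM01).

120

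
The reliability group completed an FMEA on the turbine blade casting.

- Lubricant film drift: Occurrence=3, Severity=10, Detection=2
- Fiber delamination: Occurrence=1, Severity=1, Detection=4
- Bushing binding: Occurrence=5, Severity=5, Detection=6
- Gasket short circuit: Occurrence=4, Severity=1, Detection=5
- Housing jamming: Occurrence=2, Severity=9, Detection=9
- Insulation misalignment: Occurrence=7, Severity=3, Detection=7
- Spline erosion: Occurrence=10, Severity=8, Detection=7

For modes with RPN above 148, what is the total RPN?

RPN = Severity × Occurrence × Detection:
  Lubricant film drift: 10 × 3 × 2 = 60
  Fiber delamination: 1 × 1 × 4 = 4
  Bushing binding: 5 × 5 × 6 = 150
  Gasket short circuit: 1 × 4 × 5 = 20
  Housing jamming: 9 × 2 × 9 = 162
  Insulation misalignment: 3 × 7 × 7 = 147
  Spline erosion: 8 × 10 × 7 = 560
RPN > 148: Bushing binding (150), Housing jamming (162), Spline erosion (560).
Sum: 150 + 162 + 560 = 872.

872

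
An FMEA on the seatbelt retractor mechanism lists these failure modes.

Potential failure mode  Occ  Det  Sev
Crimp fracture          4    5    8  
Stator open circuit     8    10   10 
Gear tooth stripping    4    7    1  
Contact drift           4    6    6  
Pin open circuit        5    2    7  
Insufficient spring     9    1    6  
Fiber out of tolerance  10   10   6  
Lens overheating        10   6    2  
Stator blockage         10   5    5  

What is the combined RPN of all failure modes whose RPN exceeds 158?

RPN = Severity × Occurrence × Detection:
  Crimp fracture: 8 × 4 × 5 = 160
  Stator open circuit: 10 × 8 × 10 = 800
  Gear tooth stripping: 1 × 4 × 7 = 28
  Contact drift: 6 × 4 × 6 = 144
  Pin open circuit: 7 × 5 × 2 = 70
  Insufficient spring: 6 × 9 × 1 = 54
  Fiber out of tolerance: 6 × 10 × 10 = 600
  Lens overheating: 2 × 10 × 6 = 120
  Stator blockage: 5 × 10 × 5 = 250
RPN > 158: Crimp fracture (160), Stator open circuit (800), Fiber out of tolerance (600), Stator blockage (250).
Sum: 160 + 800 + 600 + 250 = 1810.

1810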